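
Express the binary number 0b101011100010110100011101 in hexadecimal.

Group the bits into nibbles: 1010 1110 0010 1101 0001 1101 → AE2D1D.

0xAE2D1D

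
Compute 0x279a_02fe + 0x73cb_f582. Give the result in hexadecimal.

0x9b65f880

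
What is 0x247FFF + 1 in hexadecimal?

0x248000

The trailing 3 digits are F (max in base 16), so adding 1 cascades: they roll to 0 and the next digit up increments.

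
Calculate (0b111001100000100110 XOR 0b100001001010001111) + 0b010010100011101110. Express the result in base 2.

0b101011001110010111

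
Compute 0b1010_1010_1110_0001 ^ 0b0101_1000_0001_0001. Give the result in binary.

0b1111001011110000

XOR bit by bit (1 where the bits differ):
  1010101011100001
^ 0101100000010001
= 1111001011110000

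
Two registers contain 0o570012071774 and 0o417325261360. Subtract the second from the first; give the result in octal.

0o150464610414

Subtract column by column in base 8:
  4-0 → 4
  7-6 → 1
  7-3 → 4
  1-1 → 0
  7-6 → 1
  0-2 → 6 (borrow)
  2-5-1 → 4 (borrow)
  1-2-1 → 6 (borrow)
  0-3-1 → 4 (borrow)
  0-7-1 → 0 (borrow)
  7-1-1 → 5
  5-4 → 1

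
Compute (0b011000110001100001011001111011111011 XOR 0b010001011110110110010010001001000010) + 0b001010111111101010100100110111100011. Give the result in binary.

First 0b011000110001100001011001111011111011 XOR 0b010001011110110110010010001001000010 = 0b001001101111010111001011110010111001.
Add column by column in base 2, right to left:
  1+1 = 0 carry 1
  0+1+1 = 0 carry 1
  0+0+1 = 1
  1+0 = 1
  1+0 = 1
  1+1 = 0 carry 1
  0+1+1 = 0 carry 1
  1+1+1 = 1 carry 1
  0+1+1 = 0 carry 1
  0+0+1 = 1
  1+1 = 0 carry 1
  1+1+1 = 1 carry 1
  1+0+1 = 0 carry 1
  1+0+1 = 0 carry 1
  0+1+1 = 0 carry 1
  1+0+1 = 0 carry 1
  0+0+1 = 1
  0+1 = 1
  1+0 = 1
  1+1 = 0 carry 1
  1+0+1 = 0 carry 1
  0+1+1 = 0 carry 1
  1+0+1 = 0 carry 1
  0+1+1 = 0 carry 1
  1+1+1 = 1 carry 1
  1+1+1 = 1 carry 1
  1+1+1 = 1 carry 1
  1+1+1 = 1 carry 1
  0+1+1 = 0 carry 1
  1+1+1 = 1 carry 1
  1+0+1 = 0 carry 1
  0+1+1 = 0 carry 1
  0+0+1 = 1
  1+1 = 0 carry 1
  final carry 1

0b10100101111000001110000101010011100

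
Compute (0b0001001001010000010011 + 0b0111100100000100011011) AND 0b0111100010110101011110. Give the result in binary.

Add column by column in base 2, right to left:
  1+1 = 0 carry 1
  1+1+1 = 1 carry 1
  0+0+1 = 1
  0+1 = 1
  1+1 = 0 carry 1
  0+0+1 = 1
  0+0 = 0
  0+0 = 0
  0+1 = 1
  0+0 = 0
  1+0 = 1
  0+0 = 0
  1+0 = 1
  0+0 = 0
  0+1 = 1
  1+0 = 1
  0+0 = 0
  0+1 = 1
  1+1 = 0 carry 1
  0+1+1 = 0 carry 1
  0+1+1 = 0 carry 1
  final carry 1
Sum = 0b1000101101010100101110; now AND with 0b0111100010110101011110:
  1000101101010100101110
& 0111100010110101011110
= 0000100000010100001110

0b100000010100001110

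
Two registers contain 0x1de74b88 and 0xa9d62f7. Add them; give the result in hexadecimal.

0x2884ae7f

Add column by column in base 16, right to left:
  8+7 = f
  8+f = 7 carry 1
  b+2+1 = e
  4+6 = a
  7+d = 4 carry 1
  e+9+1 = 8 carry 1
  d+a+1 = 8 carry 1
  1+0+1 = 2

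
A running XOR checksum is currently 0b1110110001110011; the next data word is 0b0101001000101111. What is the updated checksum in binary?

XOR bit by bit (1 where the bits differ):
  1110110001110011
^ 0101001000101111
= 1011111001011100

0b1011111001011100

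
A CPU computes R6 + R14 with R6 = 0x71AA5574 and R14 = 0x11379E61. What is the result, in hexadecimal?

0x82E1F3D5

Add column by column in base 16, right to left:
  4+1 = 5
  7+6 = D
  5+E = 3 carry 1
  5+9+1 = F
  A+7 = 1 carry 1
  A+3+1 = E
  1+1 = 2
  7+1 = 8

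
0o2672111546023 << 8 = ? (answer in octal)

8 bits is not a whole number of base-8 digits; in binary: 10110111010001001001101100110000010011 << 8 = 1011011101000100100110110011000001001100000000.

0o1335044663011400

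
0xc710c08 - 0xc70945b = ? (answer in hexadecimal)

0x77ad

Subtract column by column in base 16:
  8-b → d (borrow)
  0-5-1 → a (borrow)
  c-4-1 → 7
  0-9 → 7 (borrow)
  1-0-1 → 0
  7-7 → 0
  c-c → 0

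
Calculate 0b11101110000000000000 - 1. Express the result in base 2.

0b11101101111111111111

The trailing 13 digits are 0, so subtracting 1 borrows through: they become 1 and the next digit up decrements.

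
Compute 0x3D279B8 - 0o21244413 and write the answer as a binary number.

0b11100011010011000010101101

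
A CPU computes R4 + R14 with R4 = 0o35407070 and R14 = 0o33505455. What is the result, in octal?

0o71114545

Add column by column in base 8, right to left:
  0+5 = 5
  7+5 = 4 carry 1
  0+4+1 = 5
  7+5 = 4 carry 1
  0+0+1 = 1
  4+5 = 1 carry 1
  5+3+1 = 1 carry 1
  3+3+1 = 7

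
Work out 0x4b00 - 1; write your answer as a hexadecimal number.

0x4aff

The trailing 2 digits are 0, so subtracting 1 borrows through: they become F and the next digit up decrements.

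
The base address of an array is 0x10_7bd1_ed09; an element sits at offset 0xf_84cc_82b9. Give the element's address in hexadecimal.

Add column by column in base 16, right to left:
  9+9 = 2 carry 1
  0+b+1 = c
  d+2 = f
  e+8 = 6 carry 1
  1+c+1 = e
  d+c = 9 carry 1
  b+4+1 = 0 carry 1
  7+8+1 = 0 carry 1
  0+f+1 = 0 carry 1
  1+0+1 = 2

0x20009e6fc2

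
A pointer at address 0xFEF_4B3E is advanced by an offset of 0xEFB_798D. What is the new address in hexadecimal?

0x1EEAC4CB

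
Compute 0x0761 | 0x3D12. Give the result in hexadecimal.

OR each hex digit independently (no carries):
  0|3=3, 7|D=F, 6|1=7, 1|2=3

0x3F73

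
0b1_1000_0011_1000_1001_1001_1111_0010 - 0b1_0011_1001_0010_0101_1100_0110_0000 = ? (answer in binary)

Subtract column by column in base 2:
  0-0 → 0
  1-0 → 1
  0-0 → 0
  0-0 → 0
  1-0 → 1
  1-1 → 0
  1-1 → 0
  1-0 → 1
  1-0 → 1
  0-0 → 0
  0-1 → 1 (borrow)
  1-1-1 → 1 (borrow)
  1-1-1 → 1 (borrow)
  0-0-1 → 1 (borrow)
  0-1-1 → 0 (borrow)
  1-0-1 → 0
  0-0 → 0
  0-1 → 1 (borrow)
  0-0-1 → 1 (borrow)
  1-0-1 → 0
  1-1 → 0
  1-0 → 1
  0-0 → 0
  0-1 → 1 (borrow)
  0-1-1 → 0 (borrow)
  0-1-1 → 0 (borrow)
  0-0-1 → 1 (borrow)
  1-0-1 → 0
  1-1 → 0

0b100101001100011110110010010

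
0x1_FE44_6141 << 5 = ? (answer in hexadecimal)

5 bits is not a whole number of base-16 digits; in binary: 111111110010001000110000101000001 << 5 = 11111111001000100011000010100000100000.

0x3FC88C2820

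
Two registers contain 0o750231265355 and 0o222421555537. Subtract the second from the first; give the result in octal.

0o525607507616

Subtract column by column in base 8:
  5-7 → 6 (borrow)
  5-3-1 → 1
  3-5 → 6 (borrow)
  5-5-1 → 7 (borrow)
  6-5-1 → 0
  2-5 → 5 (borrow)
  1-1-1 → 7 (borrow)
  3-2-1 → 0
  2-4 → 6 (borrow)
  0-2-1 → 5 (borrow)
  5-2-1 → 2
  7-2 → 5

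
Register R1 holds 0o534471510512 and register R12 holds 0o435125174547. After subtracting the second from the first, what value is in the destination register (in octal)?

0o77344313743

Subtract column by column in base 8:
  2-7 → 3 (borrow)
  1-4-1 → 4 (borrow)
  5-5-1 → 7 (borrow)
  0-4-1 → 3 (borrow)
  1-7-1 → 1 (borrow)
  5-1-1 → 3
  1-5 → 4 (borrow)
  7-2-1 → 4
  4-1 → 3
  4-5 → 7 (borrow)
  3-3-1 → 7 (borrow)
  5-4-1 → 0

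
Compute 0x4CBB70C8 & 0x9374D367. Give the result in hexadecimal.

0x00305040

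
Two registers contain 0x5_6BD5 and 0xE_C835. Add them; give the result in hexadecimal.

Add column by column in base 16, right to left:
  5+5 = A
  D+3 = 0 carry 1
  B+8+1 = 4 carry 1
  6+C+1 = 3 carry 1
  5+E+1 = 4 carry 1
  final carry 1

0x14340A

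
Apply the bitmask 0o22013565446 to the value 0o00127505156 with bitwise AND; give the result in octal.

0o00003505046

AND each oct digit independently (no carries):
  0&2=0, 0&2=0, 1&0=0, 2&1=0, 7&3=3, 5&5=5, 0&6=0, 5&5=5, 1&4=0, 5&4=4, 6&6=6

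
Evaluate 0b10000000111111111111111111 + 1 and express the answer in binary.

0b10000001000000000000000000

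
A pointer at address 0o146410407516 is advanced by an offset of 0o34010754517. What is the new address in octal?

0o202421364235

Add column by column in base 8, right to left:
  6+7 = 5 carry 1
  1+1+1 = 3
  5+5 = 2 carry 1
  7+4+1 = 4 carry 1
  0+5+1 = 6
  4+7 = 3 carry 1
  0+0+1 = 1
  1+1 = 2
  4+0 = 4
  6+4 = 2 carry 1
  4+3+1 = 0 carry 1
  1+0+1 = 2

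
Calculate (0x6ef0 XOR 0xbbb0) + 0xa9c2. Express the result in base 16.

0x17f02

First 0x6ef0 XOR 0xbbb0 = 0xd540.
Add column by column in base 16, right to left:
  0+2 = 2
  4+c = 0 carry 1
  5+9+1 = f
  d+a = 7 carry 1
  final carry 1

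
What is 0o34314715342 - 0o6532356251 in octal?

Subtract column by column in base 8:
  2-1 → 1
  4-5 → 7 (borrow)
  3-2-1 → 0
  5-6 → 7 (borrow)
  1-5-1 → 3 (borrow)
  7-3-1 → 3
  4-2 → 2
  1-3 → 6 (borrow)
  3-5-1 → 5 (borrow)
  4-6-1 → 5 (borrow)
  3-0-1 → 2

0o25562337071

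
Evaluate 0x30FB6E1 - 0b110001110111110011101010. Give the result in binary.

0x30FB6E1 = 0b11000011111011011011100001 in binary.
Subtract column by column in base 2:
  1-0 → 1
  0-1 → 1 (borrow)
  0-0-1 → 1 (borrow)
  0-1-1 → 0 (borrow)
  0-0-1 → 1 (borrow)
  1-1-1 → 1 (borrow)
  1-1-1 → 1 (borrow)
  1-1-1 → 1 (borrow)
  0-0-1 → 1 (borrow)
  1-0-1 → 0
  1-1 → 0
  0-1 → 1 (borrow)
  1-1-1 → 1 (borrow)
  1-1-1 → 1 (borrow)
  0-1-1 → 0 (borrow)
  1-0-1 → 0
  1-1 → 0
  1-1 → 0
  1-1 → 0
  1-0 → 1
  0-0 → 0
  0-0 → 0
  0-1 → 1 (borrow)
  0-1-1 → 0 (borrow)
  1-0-1 → 0
  1-0 → 1

0b10010010000011100111110111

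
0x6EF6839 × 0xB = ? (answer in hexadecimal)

0x4C497A73

Multiply each base-16 digit by 11, carrying:
  9×11 = 99 → write 3 carry 6
  3×11+6 = 39 → write 7 carry 2
  8×11+2 = 90 → write A carry 5
  6×11+5 = 71 → write 7 carry 4
  F×11+4 = 169 → write 9 carry 10
  E×11+10 = 164 → write 4 carry 10
  6×11+10 = 76 → write C carry 4
  remaining carry: 4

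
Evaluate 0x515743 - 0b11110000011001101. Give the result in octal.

0x515743 = 0o24253503 in octal.
0b11110000011001101 = 0o360315 in octal.
Subtract column by column in base 8:
  3-5 → 6 (borrow)
  0-1-1 → 6 (borrow)
  5-3-1 → 1
  3-0 → 3
  5-6 → 7 (borrow)
  2-3-1 → 6 (borrow)
  4-0-1 → 3
  2-0 → 2

0o23673166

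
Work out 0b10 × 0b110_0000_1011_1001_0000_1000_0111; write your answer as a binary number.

0b1100000101110010000100001110

Multiply each base-2 digit by 2, carrying:
  1×2 = 2 → write 0 carry 1
  1×2+1 = 3 → write 1 carry 1
  1×2+1 = 3 → write 1 carry 1
  0×2+1 = 1 → write 1
  0×2 = 0 → write 0
  0×2 = 0 → write 0
  0×2 = 0 → write 0
  1×2 = 2 → write 0 carry 1
  0×2+1 = 1 → write 1
  0×2 = 0 → write 0
  0×2 = 0 → write 0
  0×2 = 0 → write 0
  1×2 = 2 → write 0 carry 1
  0×2+1 = 1 → write 1
  0×2 = 0 → write 0
  1×2 = 2 → write 0 carry 1
  1×2+1 = 3 → write 1 carry 1
  1×2+1 = 3 → write 1 carry 1
  0×2+1 = 1 → write 1
  1×2 = 2 → write 0 carry 1
  0×2+1 = 1 → write 1
  0×2 = 0 → write 0
  0×2 = 0 → write 0
  0×2 = 0 → write 0
  0×2 = 0 → write 0
  1×2 = 2 → write 0 carry 1
  1×2+1 = 3 → write 1 carry 1
  remaining carry: 1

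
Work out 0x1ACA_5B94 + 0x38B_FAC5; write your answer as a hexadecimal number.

0x1E565659

Add column by column in base 16, right to left:
  4+5 = 9
  9+C = 5 carry 1
  B+A+1 = 6 carry 1
  5+F+1 = 5 carry 1
  A+B+1 = 6 carry 1
  C+8+1 = 5 carry 1
  A+3+1 = E
  1+0 = 1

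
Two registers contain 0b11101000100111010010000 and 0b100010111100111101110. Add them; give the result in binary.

Add column by column in base 2, right to left:
  0+0 = 0
  0+1 = 1
  0+1 = 1
  0+1 = 1
  1+0 = 1
  0+1 = 1
  0+1 = 1
  1+1 = 0 carry 1
  0+1+1 = 0 carry 1
  1+0+1 = 0 carry 1
  1+0+1 = 0 carry 1
  1+1+1 = 1 carry 1
  0+1+1 = 0 carry 1
  0+1+1 = 0 carry 1
  1+1+1 = 1 carry 1
  0+0+1 = 1
  0+1 = 1
  0+0 = 0
  1+0 = 1
  0+0 = 0
  1+1 = 0 carry 1
  1+0+1 = 0 carry 1
  1+0+1 = 0 carry 1
  final carry 1

0b100001011100100001111110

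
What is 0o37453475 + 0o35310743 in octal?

0o74764440

Add column by column in base 8, right to left:
  5+3 = 0 carry 1
  7+4+1 = 4 carry 1
  4+7+1 = 4 carry 1
  3+0+1 = 4
  5+1 = 6
  4+3 = 7
  7+5 = 4 carry 1
  3+3+1 = 7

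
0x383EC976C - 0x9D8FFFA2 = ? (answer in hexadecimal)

0x2E65C97CA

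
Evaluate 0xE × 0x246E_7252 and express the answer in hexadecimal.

Multiply each base-16 digit by 14, carrying:
  2×14 = 28 → write C carry 1
  5×14+1 = 71 → write 7 carry 4
  2×14+4 = 32 → write 0 carry 2
  7×14+2 = 100 → write 4 carry 6
  E×14+6 = 202 → write A carry 12
  6×14+12 = 96 → write 0 carry 6
  4×14+6 = 62 → write E carry 3
  2×14+3 = 31 → write F carry 1
  remaining carry: 1

0x1FE0A407C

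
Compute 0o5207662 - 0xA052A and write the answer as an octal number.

0o2605210

0xA052A = 0o2402452 in octal.
Subtract column by column in base 8:
  2-2 → 0
  6-5 → 1
  6-4 → 2
  7-2 → 5
  0-0 → 0
  2-4 → 6 (borrow)
  5-2-1 → 2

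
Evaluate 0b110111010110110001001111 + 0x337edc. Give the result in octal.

0o104165453

0b110111010110110001001111 = 0o67266117 in octal.
0x337edc = 0o14677334 in octal.
Add column by column in base 8, right to left:
  7+4 = 3 carry 1
  1+3+1 = 5
  1+3 = 4
  6+7 = 5 carry 1
  6+7+1 = 6 carry 1
  2+6+1 = 1 carry 1
  7+4+1 = 4 carry 1
  6+1+1 = 0 carry 1
  final carry 1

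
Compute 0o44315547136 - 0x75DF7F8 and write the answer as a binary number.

0b100011011110110001101011001100110

0o44315547136 = 0b100100011001101101100111001011110 in binary.
0x75DF7F8 = 0b111010111011111011111111000 in binary.
Subtract column by column in base 2:
  0-0 → 0
  1-0 → 1
  1-0 → 1
  1-1 → 0
  1-1 → 0
  0-1 → 1 (borrow)
  1-1-1 → 1 (borrow)
  0-1-1 → 0 (borrow)
  0-1-1 → 0 (borrow)
  1-1-1 → 1 (borrow)
  1-1-1 → 1 (borrow)
  1-0-1 → 0
  0-1 → 1 (borrow)
  0-1-1 → 0 (borrow)
  1-1-1 → 1 (borrow)
  1-1-1 → 1 (borrow)
  0-1-1 → 0 (borrow)
  1-0-1 → 0
  1-1 → 0
  0-1 → 1 (borrow)
  1-1-1 → 1 (borrow)
  1-0-1 → 0
  0-1 → 1 (borrow)
  0-0-1 → 1 (borrow)
  1-1-1 → 1 (borrow)
  1-1-1 → 1 (borrow)
  0-1-1 → 0 (borrow)
  0-0-1 → 1 (borrow)
  0-0-1 → 1 (borrow)
  1-0-1 → 0
  0-0 → 0
  0-0 → 0
  1-0 → 1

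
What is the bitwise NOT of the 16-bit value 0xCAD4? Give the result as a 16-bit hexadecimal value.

Each hex digit d becomes F−d:
  C→3, A→5, D→2, 4→B

0x352B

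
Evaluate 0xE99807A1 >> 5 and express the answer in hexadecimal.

5 bits is not a whole number of base-16 digits; in binary: 11101001100110000000011110100001 >> 5 = 111010011001100000000111101.

0x74CC03D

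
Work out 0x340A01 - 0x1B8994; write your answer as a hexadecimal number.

0x18806D

Subtract column by column in base 16:
  1-4 → D (borrow)
  0-9-1 → 6 (borrow)
  A-9-1 → 0
  0-8 → 8 (borrow)
  4-B-1 → 8 (borrow)
  3-1-1 → 1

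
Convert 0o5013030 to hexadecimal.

0x141618

Each octal digit is 3 bits: 5=101 0=000 1=001 3=011 0=000 3=011 0=000.
Group the bits into nibbles: 0001 0100 0001 0110 0001 1000 → 141618.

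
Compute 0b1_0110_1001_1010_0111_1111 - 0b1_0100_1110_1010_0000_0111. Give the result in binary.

0b11011000001111000

Subtract column by column in base 2:
  1-1 → 0
  1-1 → 0
  1-1 → 0
  1-0 → 1
  1-0 → 1
  1-0 → 1
  1-0 → 1
  0-0 → 0
  0-0 → 0
  1-1 → 0
  0-0 → 0
  1-1 → 0
  1-0 → 1
  0-1 → 1 (borrow)
  0-1-1 → 0 (borrow)
  1-1-1 → 1 (borrow)
  0-0-1 → 1 (borrow)
  1-0-1 → 0
  1-1 → 0
  0-0 → 0
  1-1 → 0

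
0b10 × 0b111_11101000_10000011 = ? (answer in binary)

0b11111101000100000110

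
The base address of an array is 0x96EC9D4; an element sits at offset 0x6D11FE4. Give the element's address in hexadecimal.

0x103FE9B8

Add column by column in base 16, right to left:
  4+4 = 8
  D+E = B carry 1
  9+F+1 = 9 carry 1
  C+1+1 = E
  E+1 = F
  6+D = 3 carry 1
  9+6+1 = 0 carry 1
  final carry 1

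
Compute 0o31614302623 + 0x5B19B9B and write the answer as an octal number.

0o32370620456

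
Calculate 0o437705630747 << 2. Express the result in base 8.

0o2177427143634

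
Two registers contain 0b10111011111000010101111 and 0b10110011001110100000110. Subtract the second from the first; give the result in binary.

Subtract column by column in base 2:
  1-0 → 1
  1-1 → 0
  1-1 → 0
  1-0 → 1
  0-0 → 0
  1-0 → 1
  0-0 → 0
  1-0 → 1
  0-1 → 1 (borrow)
  0-0-1 → 1 (borrow)
  0-1-1 → 0 (borrow)
  0-1-1 → 0 (borrow)
  1-1-1 → 1 (borrow)
  1-0-1 → 0
  1-0 → 1
  1-1 → 0
  1-1 → 0
  0-0 → 0
  1-0 → 1
  1-1 → 0
  1-1 → 0
  0-0 → 0
  1-1 → 0

0b1000101001110101001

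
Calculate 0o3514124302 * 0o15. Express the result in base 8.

0o57336110732

Multiply each base-8 digit by 13, carrying:
  2×13 = 26 → write 2 carry 3
  0×13+3 = 3 → write 3
  3×13 = 39 → write 7 carry 4
  4×13+4 = 56 → write 0 carry 7
  2×13+7 = 33 → write 1 carry 4
  1×13+4 = 17 → write 1 carry 2
  4×13+2 = 54 → write 6 carry 6
  1×13+6 = 19 → write 3 carry 2
  5×13+2 = 67 → write 3 carry 8
  3×13+8 = 47 → write 7 carry 5
  remaining carry: 5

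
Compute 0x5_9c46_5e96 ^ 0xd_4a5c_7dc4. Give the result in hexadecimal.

XOR each hex digit independently (no carries):
  5^d=8, 9^4=d, c^a=6, 4^5=1, 6^c=a, 5^7=2, e^d=3, 9^c=5, 6^4=2

0x8d61a2352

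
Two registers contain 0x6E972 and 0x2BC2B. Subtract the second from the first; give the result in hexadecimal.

0x42D47

Subtract column by column in base 16:
  2-B → 7 (borrow)
  7-2-1 → 4
  9-C → D (borrow)
  E-B-1 → 2
  6-2 → 4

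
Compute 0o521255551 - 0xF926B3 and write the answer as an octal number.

0o423032266

0xF926B3 = 0o76223263 in octal.
Subtract column by column in base 8:
  1-3 → 6 (borrow)
  5-6-1 → 6 (borrow)
  5-2-1 → 2
  5-3 → 2
  5-2 → 3
  2-2 → 0
  1-6 → 3 (borrow)
  2-7-1 → 2 (borrow)
  5-0-1 → 4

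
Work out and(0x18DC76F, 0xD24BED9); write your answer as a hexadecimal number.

0x1048649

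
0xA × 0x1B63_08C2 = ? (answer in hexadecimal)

0x111DE5794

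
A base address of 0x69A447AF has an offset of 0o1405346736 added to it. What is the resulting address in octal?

0o16556412615

0x69A447AF = 0o15151043657 in octal.
Add column by column in base 8, right to left:
  7+6 = 5 carry 1
  5+3+1 = 1 carry 1
  6+7+1 = 6 carry 1
  3+6+1 = 2 carry 1
  4+4+1 = 1 carry 1
  0+3+1 = 4
  1+5 = 6
  5+0 = 5
  1+4 = 5
  5+1 = 6
  1+0 = 1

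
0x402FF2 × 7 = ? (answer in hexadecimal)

0x1C14F9E

Multiply each base-16 digit by 7, carrying:
  2×7 = 14 → write E
  F×7 = 105 → write 9 carry 6
  F×7+6 = 111 → write F carry 6
  2×7+6 = 20 → write 4 carry 1
  0×7+1 = 1 → write 1
  4×7 = 28 → write C carry 1
  remaining carry: 1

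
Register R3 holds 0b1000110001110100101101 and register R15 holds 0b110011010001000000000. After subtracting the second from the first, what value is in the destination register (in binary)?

0b10010111101100101101

Subtract column by column in base 2:
  1-0 → 1
  0-0 → 0
  1-0 → 1
  1-0 → 1
  0-0 → 0
  1-0 → 1
  0-0 → 0
  0-0 → 0
  1-0 → 1
  0-1 → 1 (borrow)
  1-0-1 → 0
  1-0 → 1
  1-0 → 1
  0-1 → 1 (borrow)
  0-0-1 → 1 (borrow)
  0-1-1 → 0 (borrow)
  1-1-1 → 1 (borrow)
  1-0-1 → 0
  0-0 → 0
  0-1 → 1 (borrow)
  0-1-1 → 0 (borrow)
  1-0-1 → 0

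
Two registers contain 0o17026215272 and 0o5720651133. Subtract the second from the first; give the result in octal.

0o11105344137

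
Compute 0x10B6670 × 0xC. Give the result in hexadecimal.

0xC88CD40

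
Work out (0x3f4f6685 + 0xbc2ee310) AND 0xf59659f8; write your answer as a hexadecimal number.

Add column by column in base 16, right to left:
  5+0 = 5
  8+1 = 9
  6+3 = 9
  6+e = 4 carry 1
  f+e+1 = e carry 1
  4+2+1 = 7
  f+c = b carry 1
  3+b+1 = f
Sum = 0xfb7e4995; now AND with 0xf59659f8:
  f&f=f, b&5=1, 7&9=1, e&6=6, 4&5=4, 9&9=9, 9&f=9, 5&8=0

0xf1164990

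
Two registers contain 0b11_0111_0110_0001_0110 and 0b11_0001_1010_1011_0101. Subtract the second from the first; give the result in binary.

0b101101101100001

Subtract column by column in base 2:
  0-1 → 1 (borrow)
  1-0-1 → 0
  1-1 → 0
  0-0 → 0
  1-1 → 0
  0-1 → 1 (borrow)
  0-0-1 → 1 (borrow)
  0-1-1 → 0 (borrow)
  0-0-1 → 1 (borrow)
  1-1-1 → 1 (borrow)
  1-0-1 → 0
  0-1 → 1 (borrow)
  1-1-1 → 1 (borrow)
  1-0-1 → 0
  1-0 → 1
  0-0 → 0
  1-1 → 0
  1-1 → 0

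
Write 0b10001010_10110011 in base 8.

0o105263

Group the bits in threes: 001 000 101 010 110 011 → 105263.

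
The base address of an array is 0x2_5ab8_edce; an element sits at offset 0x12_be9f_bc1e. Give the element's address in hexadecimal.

0x151958a9ec

Add column by column in base 16, right to left:
  e+e = c carry 1
  c+1+1 = e
  d+c = 9 carry 1
  e+b+1 = a carry 1
  8+f+1 = 8 carry 1
  b+9+1 = 5 carry 1
  a+e+1 = 9 carry 1
  5+b+1 = 1 carry 1
  2+2+1 = 5
  0+1 = 1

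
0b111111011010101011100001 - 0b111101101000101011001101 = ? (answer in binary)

0b1110010000000010100

Subtract column by column in base 2:
  1-1 → 0
  0-0 → 0
  0-1 → 1 (borrow)
  0-1-1 → 0 (borrow)
  0-0-1 → 1 (borrow)
  1-0-1 → 0
  1-1 → 0
  1-1 → 0
  0-0 → 0
  1-1 → 0
  0-0 → 0
  1-1 → 0
  0-0 → 0
  1-0 → 1
  0-0 → 0
  1-1 → 0
  1-0 → 1
  0-1 → 1 (borrow)
  1-1-1 → 1 (borrow)
  1-0-1 → 0
  1-1 → 0
  1-1 → 0
  1-1 → 0
  1-1 → 0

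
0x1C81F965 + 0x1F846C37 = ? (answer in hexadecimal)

0x3C06659C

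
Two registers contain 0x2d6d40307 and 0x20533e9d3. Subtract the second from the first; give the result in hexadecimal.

Subtract column by column in base 16:
  7-3 → 4
  0-d → 3 (borrow)
  3-9-1 → 9 (borrow)
  0-e-1 → 1 (borrow)
  4-3-1 → 0
  d-3 → a
  6-5 → 1
  d-0 → d
  2-2 → 0

0xd1a01934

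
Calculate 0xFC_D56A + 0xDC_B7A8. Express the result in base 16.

Add column by column in base 16, right to left:
  A+8 = 2 carry 1
  6+A+1 = 1 carry 1
  5+7+1 = D
  D+B = 8 carry 1
  C+C+1 = 9 carry 1
  F+D+1 = D carry 1
  final carry 1

0x1D98D12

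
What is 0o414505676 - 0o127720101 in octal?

0o264565575

Subtract column by column in base 8:
  6-1 → 5
  7-0 → 7
  6-1 → 5
  5-0 → 5
  0-2 → 6 (borrow)
  5-7-1 → 5 (borrow)
  4-7-1 → 4 (borrow)
  1-2-1 → 6 (borrow)
  4-1-1 → 2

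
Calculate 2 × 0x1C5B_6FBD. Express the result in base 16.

Multiply each base-16 digit by 2, carrying:
  D×2 = 26 → write A carry 1
  B×2+1 = 23 → write 7 carry 1
  F×2+1 = 31 → write F carry 1
  6×2+1 = 13 → write D
  B×2 = 22 → write 6 carry 1
  5×2+1 = 11 → write B
  C×2 = 24 → write 8 carry 1
  1×2+1 = 3 → write 3

0x38B6DF7A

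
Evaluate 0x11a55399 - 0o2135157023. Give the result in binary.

0b1100000111010110000110

0x11a55399 = 0b10001101001010101001110011001 in binary.
0o2135157023 = 0b10001011101001101111000010011 in binary.
Subtract column by column in base 2:
  1-1 → 0
  0-1 → 1 (borrow)
  0-0-1 → 1 (borrow)
  1-0-1 → 0
  1-1 → 0
  0-0 → 0
  0-0 → 0
  1-0 → 1
  1-0 → 1
  1-1 → 0
  0-1 → 1 (borrow)
  0-1-1 → 0 (borrow)
  1-1-1 → 1 (borrow)
  0-0-1 → 1 (borrow)
  1-1-1 → 1 (borrow)
  0-1-1 → 0 (borrow)
  1-0-1 → 0
  0-0 → 0
  1-1 → 0
  0-0 → 0
  0-1 → 1 (borrow)
  1-1-1 → 1 (borrow)
  0-1-1 → 0 (borrow)
  1-0-1 → 0
  1-1 → 0
  0-0 → 0
  0-0 → 0
  0-0 → 0
  1-1 → 0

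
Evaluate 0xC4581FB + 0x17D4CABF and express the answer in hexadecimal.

Add column by column in base 16, right to left:
  B+F = A carry 1
  F+B+1 = B carry 1
  1+A+1 = C
  8+C = 4 carry 1
  5+4+1 = A
  4+D = 1 carry 1
  C+7+1 = 4 carry 1
  0+1+1 = 2

0x241A4CBA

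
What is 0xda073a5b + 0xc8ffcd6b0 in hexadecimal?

0xd6a04110b

Add column by column in base 16, right to left:
  b+0 = b
  5+b = 0 carry 1
  a+6+1 = 1 carry 1
  3+d+1 = 1 carry 1
  7+c+1 = 4 carry 1
  0+f+1 = 0 carry 1
  a+f+1 = a carry 1
  d+8+1 = 6 carry 1
  0+c+1 = d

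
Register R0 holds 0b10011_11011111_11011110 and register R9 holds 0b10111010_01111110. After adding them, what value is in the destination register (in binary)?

0b101001001101001011100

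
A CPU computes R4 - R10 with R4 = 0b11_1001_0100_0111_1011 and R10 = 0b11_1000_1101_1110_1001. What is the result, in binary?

0b11010010010

Subtract column by column in base 2:
  1-1 → 0
  1-0 → 1
  0-0 → 0
  1-1 → 0
  1-0 → 1
  1-1 → 0
  1-1 → 0
  0-1 → 1 (borrow)
  0-1-1 → 0 (borrow)
  0-0-1 → 1 (borrow)
  1-1-1 → 1 (borrow)
  0-1-1 → 0 (borrow)
  1-0-1 → 0
  0-0 → 0
  0-0 → 0
  1-1 → 0
  1-1 → 0
  1-1 → 0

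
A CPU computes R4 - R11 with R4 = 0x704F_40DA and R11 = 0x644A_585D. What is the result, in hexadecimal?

Subtract column by column in base 16:
  A-D → D (borrow)
  D-5-1 → 7
  0-8 → 8 (borrow)
  4-5-1 → E (borrow)
  F-A-1 → 4
  4-4 → 0
  0-4 → C (borrow)
  7-6-1 → 0

0xC04E87D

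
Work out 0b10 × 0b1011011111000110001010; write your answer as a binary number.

Multiply each base-2 digit by 2, carrying:
  0×2 = 0 → write 0
  1×2 = 2 → write 0 carry 1
  0×2+1 = 1 → write 1
  1×2 = 2 → write 0 carry 1
  0×2+1 = 1 → write 1
  0×2 = 0 → write 0
  0×2 = 0 → write 0
  1×2 = 2 → write 0 carry 1
  1×2+1 = 3 → write 1 carry 1
  0×2+1 = 1 → write 1
  0×2 = 0 → write 0
  0×2 = 0 → write 0
  1×2 = 2 → write 0 carry 1
  1×2+1 = 3 → write 1 carry 1
  1×2+1 = 3 → write 1 carry 1
  1×2+1 = 3 → write 1 carry 1
  1×2+1 = 3 → write 1 carry 1
  0×2+1 = 1 → write 1
  1×2 = 2 → write 0 carry 1
  1×2+1 = 3 → write 1 carry 1
  0×2+1 = 1 → write 1
  1×2 = 2 → write 0 carry 1
  remaining carry: 1

0b10110111110001100010100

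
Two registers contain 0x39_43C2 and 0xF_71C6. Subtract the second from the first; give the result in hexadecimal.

Subtract column by column in base 16:
  2-6 → C (borrow)
  C-C-1 → F (borrow)
  3-1-1 → 1
  4-7 → D (borrow)
  9-F-1 → 9 (borrow)
  3-0-1 → 2

0x29D1FC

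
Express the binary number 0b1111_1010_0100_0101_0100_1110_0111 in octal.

0o1751052347

Group the bits in threes: 001 111 101 001 000 101 010 011 100 111 → 1751052347.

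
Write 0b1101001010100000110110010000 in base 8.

Group the bits in threes: 001 101 001 010 100 000 110 110 010 000 → 1512406620.

0o1512406620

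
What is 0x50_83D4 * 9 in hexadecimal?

0x2D4A274

Multiply each base-16 digit by 9, carrying:
  4×9 = 36 → write 4 carry 2
  D×9+2 = 119 → write 7 carry 7
  3×9+7 = 34 → write 2 carry 2
  8×9+2 = 74 → write A carry 4
  0×9+4 = 4 → write 4
  5×9 = 45 → write D carry 2
  remaining carry: 2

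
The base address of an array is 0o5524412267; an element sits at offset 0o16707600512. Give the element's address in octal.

0o24434213001

Add column by column in base 8, right to left:
  7+2 = 1 carry 1
  6+1+1 = 0 carry 1
  2+5+1 = 0 carry 1
  2+0+1 = 3
  1+0 = 1
  4+6 = 2 carry 1
  4+7+1 = 4 carry 1
  2+0+1 = 3
  5+7 = 4 carry 1
  5+6+1 = 4 carry 1
  0+1+1 = 2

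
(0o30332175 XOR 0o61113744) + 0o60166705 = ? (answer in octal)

0o131410536

First 0o30332175 XOR 0o61113744 = 0o51221631.
Add column by column in base 8, right to left:
  1+5 = 6
  3+0 = 3
  6+7 = 5 carry 1
  1+6+1 = 0 carry 1
  2+6+1 = 1 carry 1
  2+1+1 = 4
  1+0 = 1
  5+6 = 3 carry 1
  final carry 1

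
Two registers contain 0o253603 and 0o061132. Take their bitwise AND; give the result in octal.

AND each oct digit independently (no carries):
  2&0=0, 5&6=4, 3&1=1, 6&1=0, 0&3=0, 3&2=2

0o041002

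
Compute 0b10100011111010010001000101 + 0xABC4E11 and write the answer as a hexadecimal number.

0b10100011111010010001000101 = 0x28FA445 in hexadecimal.
Add column by column in base 16, right to left:
  5+1 = 6
  4+1 = 5
  4+E = 2 carry 1
  A+4+1 = F
  F+C = B carry 1
  8+B+1 = 4 carry 1
  2+A+1 = D

0xD4BF256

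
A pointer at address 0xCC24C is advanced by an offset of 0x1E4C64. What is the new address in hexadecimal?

Add column by column in base 16, right to left:
  C+4 = 0 carry 1
  4+6+1 = B
  2+C = E
  C+4 = 0 carry 1
  C+E+1 = B carry 1
  0+1+1 = 2

0x2B0EB0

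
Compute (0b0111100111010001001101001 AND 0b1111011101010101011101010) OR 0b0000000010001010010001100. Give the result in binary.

0b0111100111010001001101001 AND 0b1111011101010101011101010 = 0b0111000101010001001101000.
Then OR with 0b0000000010001010010001100.

0b111000111011011011101100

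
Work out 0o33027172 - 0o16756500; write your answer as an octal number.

0o14050472

Subtract column by column in base 8:
  2-0 → 2
  7-0 → 7
  1-5 → 4 (borrow)
  7-6-1 → 0
  2-5 → 5 (borrow)
  0-7-1 → 0 (borrow)
  3-6-1 → 4 (borrow)
  3-1-1 → 1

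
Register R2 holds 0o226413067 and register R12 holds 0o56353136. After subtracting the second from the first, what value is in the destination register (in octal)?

0o150037731

Subtract column by column in base 8:
  7-6 → 1
  6-3 → 3
  0-1 → 7 (borrow)
  3-3-1 → 7 (borrow)
  1-5-1 → 3 (borrow)
  4-3-1 → 0
  6-6 → 0
  2-5 → 5 (borrow)
  2-0-1 → 1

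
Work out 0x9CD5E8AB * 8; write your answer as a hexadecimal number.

Multiply each base-16 digit by 8, carrying:
  B×8 = 88 → write 8 carry 5
  A×8+5 = 85 → write 5 carry 5
  8×8+5 = 69 → write 5 carry 4
  E×8+4 = 116 → write 4 carry 7
  5×8+7 = 47 → write F carry 2
  D×8+2 = 106 → write A carry 6
  C×8+6 = 102 → write 6 carry 6
  9×8+6 = 78 → write E carry 4
  remaining carry: 4

0x4E6AF4558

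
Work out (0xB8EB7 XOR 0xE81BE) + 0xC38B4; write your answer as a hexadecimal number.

First 0xB8EB7 XOR 0xE81BE = 0x50F09.
Add column by column in base 16, right to left:
  9+4 = D
  0+B = B
  F+8 = 7 carry 1
  0+3+1 = 4
  5+C = 1 carry 1
  final carry 1

0x1147BD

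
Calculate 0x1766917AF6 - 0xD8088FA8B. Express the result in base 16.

0x9E608806B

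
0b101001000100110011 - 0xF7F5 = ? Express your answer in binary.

0xF7F5 = 0b1111011111110101 in binary.
Subtract column by column in base 2:
  1-1 → 0
  1-0 → 1
  0-1 → 1 (borrow)
  0-0-1 → 1 (borrow)
  1-1-1 → 1 (borrow)
  1-1-1 → 1 (borrow)
  0-1-1 → 0 (borrow)
  0-1-1 → 0 (borrow)
  1-1-1 → 1 (borrow)
  0-1-1 → 0 (borrow)
  0-1-1 → 0 (borrow)
  0-0-1 → 1 (borrow)
  1-1-1 → 1 (borrow)
  0-1-1 → 0 (borrow)
  0-1-1 → 0 (borrow)
  1-1-1 → 1 (borrow)
  0-0-1 → 1 (borrow)
  1-0-1 → 0

0b11001100100111110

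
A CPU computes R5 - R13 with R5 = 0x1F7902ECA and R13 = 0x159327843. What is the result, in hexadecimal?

Subtract column by column in base 16:
  A-3 → 7
  C-4 → 8
  E-8 → 6
  2-7 → B (borrow)
  0-2-1 → D (borrow)
  9-3-1 → 5
  7-9 → E (borrow)
  F-5-1 → 9
  1-1 → 0

0x9E5DB687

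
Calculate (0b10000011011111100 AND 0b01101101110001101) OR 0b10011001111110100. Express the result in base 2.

0b10011001111111100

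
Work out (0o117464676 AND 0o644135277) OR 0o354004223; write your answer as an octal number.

0o354024277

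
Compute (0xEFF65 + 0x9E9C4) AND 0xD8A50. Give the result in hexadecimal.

0x88800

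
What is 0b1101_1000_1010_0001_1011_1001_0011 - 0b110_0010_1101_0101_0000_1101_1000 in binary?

Subtract column by column in base 2:
  1-0 → 1
  1-0 → 1
  0-0 → 0
  0-1 → 1 (borrow)
  1-1-1 → 1 (borrow)
  0-0-1 → 1 (borrow)
  0-1-1 → 0 (borrow)
  1-1-1 → 1 (borrow)
  1-0-1 → 0
  1-0 → 1
  0-0 → 0
  1-0 → 1
  1-1 → 0
  0-0 → 0
  0-1 → 1 (borrow)
  0-0-1 → 1 (borrow)
  0-1-1 → 0 (borrow)
  1-0-1 → 0
  0-1 → 1 (borrow)
  1-1-1 → 1 (borrow)
  0-0-1 → 1 (borrow)
  0-1-1 → 0 (borrow)
  0-0-1 → 1 (borrow)
  1-0-1 → 0
  1-0 → 1
  0-1 → 1 (borrow)
  1-1-1 → 1 (borrow)
  1-0-1 → 0

0b111010111001100101010111011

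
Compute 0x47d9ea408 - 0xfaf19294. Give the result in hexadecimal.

Subtract column by column in base 16:
  8-4 → 4
  0-9 → 7 (borrow)
  4-2-1 → 1
  a-9 → 1
  e-1 → d
  9-f → a (borrow)
  d-a-1 → 2
  7-f → 8 (borrow)
  4-0-1 → 3

0x382ad1174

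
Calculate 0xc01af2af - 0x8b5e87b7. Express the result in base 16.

Subtract column by column in base 16:
  f-7 → 8
  a-b → f (borrow)
  2-7-1 → a (borrow)
  f-8-1 → 6
  a-e → c (borrow)
  1-5-1 → b (borrow)
  0-b-1 → 4 (borrow)
  c-8-1 → 3

0x34bc6af8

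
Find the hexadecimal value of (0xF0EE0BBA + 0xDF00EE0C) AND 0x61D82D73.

0x41C82942

Add column by column in base 16, right to left:
  A+C = 6 carry 1
  B+0+1 = C
  B+E = 9 carry 1
  0+E+1 = F
  E+0 = E
  E+0 = E
  0+F = F
  F+D = C carry 1
  final carry 1
Sum = 0x1CFEEF9C6; now AND with 0x61D82D73:
  1&0=0, C&6=4, F&1=1, E&D=C, E&8=8, F&2=2, 9&D=9, C&7=4, 6&3=2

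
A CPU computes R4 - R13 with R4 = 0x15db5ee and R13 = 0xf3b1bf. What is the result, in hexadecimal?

Subtract column by column in base 16:
  e-f → f (borrow)
  e-b-1 → 2
  5-1 → 4
  b-b → 0
  d-3 → a
  5-f → 6 (borrow)
  1-0-1 → 0

0x6a042f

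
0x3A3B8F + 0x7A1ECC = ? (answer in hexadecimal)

Add column by column in base 16, right to left:
  F+C = B carry 1
  8+C+1 = 5 carry 1
  B+E+1 = A carry 1
  3+1+1 = 5
  A+A = 4 carry 1
  3+7+1 = B

0xB45A5B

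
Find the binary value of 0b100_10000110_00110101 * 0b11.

Multiply each base-2 digit by 3, carrying:
  1×3 = 3 → write 1 carry 1
  0×3+1 = 1 → write 1
  1×3 = 3 → write 1 carry 1
  0×3+1 = 1 → write 1
  1×3 = 3 → write 1 carry 1
  1×3+1 = 4 → write 0 carry 2
  0×3+2 = 2 → write 0 carry 1
  0×3+1 = 1 → write 1
  0×3 = 0 → write 0
  1×3 = 3 → write 1 carry 1
  1×3+1 = 4 → write 0 carry 2
  0×3+2 = 2 → write 0 carry 1
  0×3+1 = 1 → write 1
  0×3 = 0 → write 0
  0×3 = 0 → write 0
  1×3 = 3 → write 1 carry 1
  0×3+1 = 1 → write 1
  0×3 = 0 → write 0
  1×3 = 3 → write 1 carry 1
  remaining carry: 1

0b11011001001010011111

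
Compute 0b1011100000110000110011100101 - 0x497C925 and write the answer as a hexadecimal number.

0b1011100000110000110011100101 = 0xB830CE5 in hexadecimal.
Subtract column by column in base 16:
  5-5 → 0
  E-2 → C
  C-9 → 3
  0-C → 4 (borrow)
  3-7-1 → B (borrow)
  8-9-1 → E (borrow)
  B-4-1 → 6

0x6EB43C0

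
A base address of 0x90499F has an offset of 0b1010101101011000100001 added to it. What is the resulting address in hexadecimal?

0xBB1FC0

0b1010101101011000100001 = 0x2AD621 in hexadecimal.
Add column by column in base 16, right to left:
  F+1 = 0 carry 1
  9+2+1 = C
  9+6 = F
  4+D = 1 carry 1
  0+A+1 = B
  9+2 = B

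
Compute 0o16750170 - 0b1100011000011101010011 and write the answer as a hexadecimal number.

0xA4925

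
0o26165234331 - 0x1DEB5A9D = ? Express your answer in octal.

0o22372357074

0x1DEB5A9D = 0o3572655235 in octal.
Subtract column by column in base 8:
  1-5 → 4 (borrow)
  3-3-1 → 7 (borrow)
  3-2-1 → 0
  4-5 → 7 (borrow)
  3-5-1 → 5 (borrow)
  2-6-1 → 3 (borrow)
  5-2-1 → 2
  6-7 → 7 (borrow)
  1-5-1 → 3 (borrow)
  6-3-1 → 2
  2-0 → 2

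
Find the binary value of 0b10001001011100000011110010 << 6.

Left shift by 6: append 6 zero bits.

0b10001001011100000011110010000000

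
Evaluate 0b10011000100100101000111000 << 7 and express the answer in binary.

0b100110001001001010001110000000000

Left shift by 7: append 7 zero bits.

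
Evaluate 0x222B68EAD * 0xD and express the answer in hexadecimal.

0x1BC3453EC9

Multiply each base-16 digit by 13, carrying:
  D×13 = 169 → write 9 carry 10
  A×13+10 = 140 → write C carry 8
  E×13+8 = 190 → write E carry 11
  8×13+11 = 115 → write 3 carry 7
  6×13+7 = 85 → write 5 carry 5
  B×13+5 = 148 → write 4 carry 9
  2×13+9 = 35 → write 3 carry 2
  2×13+2 = 28 → write C carry 1
  2×13+1 = 27 → write B carry 1
  remaining carry: 1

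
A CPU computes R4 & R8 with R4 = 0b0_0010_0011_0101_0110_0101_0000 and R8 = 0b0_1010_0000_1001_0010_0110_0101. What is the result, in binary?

0b0001000000001001001000000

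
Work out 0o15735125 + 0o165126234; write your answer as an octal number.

0o203063361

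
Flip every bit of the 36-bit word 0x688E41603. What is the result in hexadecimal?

0x9771BE9FC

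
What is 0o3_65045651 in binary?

Each octal digit is 3 bits: 3=011 6=110 5=101 0=000 4=100 5=101 6=110 5=101 1=001.

0b11110101000100101110101001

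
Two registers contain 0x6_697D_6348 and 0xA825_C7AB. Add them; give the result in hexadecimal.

0x711A32AF3

Add column by column in base 16, right to left:
  8+B = 3 carry 1
  4+A+1 = F
  3+7 = A
  6+C = 2 carry 1
  D+5+1 = 3 carry 1
  7+2+1 = A
  9+8 = 1 carry 1
  6+A+1 = 1 carry 1
  6+0+1 = 7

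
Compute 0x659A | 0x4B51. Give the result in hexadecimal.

OR each hex digit independently (no carries):
  6|4=6, 5|B=F, 9|5=D, A|1=B

0x6FDB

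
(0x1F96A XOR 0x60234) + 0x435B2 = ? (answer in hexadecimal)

First 0x1F96A XOR 0x60234 = 0x7FB5E.
Add column by column in base 16, right to left:
  E+2 = 0 carry 1
  5+B+1 = 1 carry 1
  B+5+1 = 1 carry 1
  F+3+1 = 3 carry 1
  7+4+1 = C

0xC3110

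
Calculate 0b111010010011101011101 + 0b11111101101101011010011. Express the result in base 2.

0b100111000000001000110000

Add column by column in base 2, right to left:
  1+1 = 0 carry 1
  0+1+1 = 0 carry 1
  1+0+1 = 0 carry 1
  1+0+1 = 0 carry 1
  1+1+1 = 1 carry 1
  0+0+1 = 1
  1+1 = 0 carry 1
  0+1+1 = 0 carry 1
  1+0+1 = 0 carry 1
  1+1+1 = 1 carry 1
  1+0+1 = 0 carry 1
  0+1+1 = 0 carry 1
  0+1+1 = 0 carry 1
  1+0+1 = 0 carry 1
  0+1+1 = 0 carry 1
  0+1+1 = 0 carry 1
  1+0+1 = 0 carry 1
  0+1+1 = 0 carry 1
  1+1+1 = 1 carry 1
  1+1+1 = 1 carry 1
  1+1+1 = 1 carry 1
  0+1+1 = 0 carry 1
  0+1+1 = 0 carry 1
  final carry 1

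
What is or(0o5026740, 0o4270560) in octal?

0o5276760

OR each oct digit independently (no carries):
  5|4=5, 0|2=2, 2|7=7, 6|0=6, 7|5=7, 4|6=6, 0|0=0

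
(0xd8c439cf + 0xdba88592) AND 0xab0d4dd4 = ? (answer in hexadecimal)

Add column by column in base 16, right to left:
  f+2 = 1 carry 1
  c+9+1 = 6 carry 1
  9+5+1 = f
  3+8 = b
  4+8 = c
  c+a = 6 carry 1
  8+b+1 = 4 carry 1
  d+d+1 = b carry 1
  final carry 1
Sum = 0x1b46cbf61; now AND with 0xab0d4dd4:
  1&0=0, b&a=a, 4&b=0, 6&0=0, c&d=c, b&4=0, f&d=d, 6&d=4, 1&4=0

0xa00c0d40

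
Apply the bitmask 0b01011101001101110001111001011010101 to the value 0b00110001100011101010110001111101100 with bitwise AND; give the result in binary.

AND bit by bit (1 only where both bits are 1):
  00110001100011101010110001111101100
& 01011101001101110001111001011010101
= 00010001000001100000110001011000100

0b00010001000001100000110001011000100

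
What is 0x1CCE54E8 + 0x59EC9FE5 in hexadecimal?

Add column by column in base 16, right to left:
  8+5 = D
  E+E = C carry 1
  4+F+1 = 4 carry 1
  5+9+1 = F
  E+C = A carry 1
  C+E+1 = B carry 1
  C+9+1 = 6 carry 1
  1+5+1 = 7

0x76BAF4CD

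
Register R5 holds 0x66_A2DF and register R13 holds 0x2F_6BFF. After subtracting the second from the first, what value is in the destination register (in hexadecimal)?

Subtract column by column in base 16:
  F-F → 0
  D-F → E (borrow)
  2-B-1 → 6 (borrow)
  A-6-1 → 3
  6-F → 7 (borrow)
  6-2-1 → 3

0x3736E0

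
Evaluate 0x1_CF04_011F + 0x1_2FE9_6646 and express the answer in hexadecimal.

0x2FEED6765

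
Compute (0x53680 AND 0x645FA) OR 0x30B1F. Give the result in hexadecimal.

0x53680 AND 0x645FA = 0x40480.
Then OR with 0x30B1F.

0x70F9F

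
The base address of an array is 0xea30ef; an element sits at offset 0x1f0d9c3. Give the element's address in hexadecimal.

0x2db0ab2

Add column by column in base 16, right to left:
  f+3 = 2 carry 1
  e+c+1 = b carry 1
  0+9+1 = a
  3+d = 0 carry 1
  a+0+1 = b
  e+f = d carry 1
  0+1+1 = 2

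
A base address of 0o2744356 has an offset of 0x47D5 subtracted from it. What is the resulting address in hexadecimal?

0xB8119

0o2744356 = 0xBC8EE in hexadecimal.
Subtract column by column in base 16:
  E-5 → 9
  E-D → 1
  8-7 → 1
  C-4 → 8
  B-0 → B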